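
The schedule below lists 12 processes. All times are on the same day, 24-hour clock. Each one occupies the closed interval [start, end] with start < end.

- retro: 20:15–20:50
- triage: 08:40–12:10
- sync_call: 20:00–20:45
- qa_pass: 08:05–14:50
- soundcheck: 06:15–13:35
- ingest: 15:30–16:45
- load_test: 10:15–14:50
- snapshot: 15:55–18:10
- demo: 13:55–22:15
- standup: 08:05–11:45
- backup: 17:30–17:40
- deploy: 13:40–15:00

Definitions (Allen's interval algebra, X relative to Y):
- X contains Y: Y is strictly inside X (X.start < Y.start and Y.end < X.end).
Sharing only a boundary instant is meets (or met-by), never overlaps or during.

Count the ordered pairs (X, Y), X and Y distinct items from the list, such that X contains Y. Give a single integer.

Checking all 132 ordered pairs for relation 'contains'; matching pairs in alphabetical order:
(demo, backup): demo contains backup ✓
(demo, ingest): demo contains ingest ✓
(demo, retro): demo contains retro ✓
(demo, snapshot): demo contains snapshot ✓
(demo, sync_call): demo contains sync_call ✓
(qa_pass, triage): qa_pass contains triage ✓
(snapshot, backup): snapshot contains backup ✓
(soundcheck, standup): soundcheck contains standup ✓
(soundcheck, triage): soundcheck contains triage ✓
Count: 9.

9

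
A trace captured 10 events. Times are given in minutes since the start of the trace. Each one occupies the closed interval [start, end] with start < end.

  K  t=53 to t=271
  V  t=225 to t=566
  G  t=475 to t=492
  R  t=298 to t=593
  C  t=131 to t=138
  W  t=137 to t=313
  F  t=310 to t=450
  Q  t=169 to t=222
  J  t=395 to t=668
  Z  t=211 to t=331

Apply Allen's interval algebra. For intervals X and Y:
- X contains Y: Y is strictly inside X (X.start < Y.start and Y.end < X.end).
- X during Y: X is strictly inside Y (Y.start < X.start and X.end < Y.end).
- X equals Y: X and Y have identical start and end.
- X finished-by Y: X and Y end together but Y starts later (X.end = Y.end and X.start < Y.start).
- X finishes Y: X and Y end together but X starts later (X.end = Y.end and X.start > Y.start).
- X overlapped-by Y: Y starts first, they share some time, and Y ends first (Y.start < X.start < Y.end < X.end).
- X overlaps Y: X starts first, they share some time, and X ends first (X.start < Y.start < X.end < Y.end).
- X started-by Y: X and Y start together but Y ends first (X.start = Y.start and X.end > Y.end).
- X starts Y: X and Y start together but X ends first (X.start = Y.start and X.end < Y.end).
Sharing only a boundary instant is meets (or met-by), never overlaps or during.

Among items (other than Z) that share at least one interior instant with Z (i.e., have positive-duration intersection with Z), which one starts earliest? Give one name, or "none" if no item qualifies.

Target Z = [t=211, t=331].
C [t=131, t=138] → before → excluded.
F [t=310, t=450] → overlapped-by → candidate.
G [t=475, t=492] → after → excluded.
J [t=395, t=668] → after → excluded.
K [t=53, t=271] → overlaps → candidate.
Q [t=169, t=222] → overlaps → candidate.
R [t=298, t=593] → overlapped-by → candidate.
V [t=225, t=566] → overlapped-by → candidate.
W [t=137, t=313] → overlaps → candidate.
Among candidates, earliest start is t=53 → K.

K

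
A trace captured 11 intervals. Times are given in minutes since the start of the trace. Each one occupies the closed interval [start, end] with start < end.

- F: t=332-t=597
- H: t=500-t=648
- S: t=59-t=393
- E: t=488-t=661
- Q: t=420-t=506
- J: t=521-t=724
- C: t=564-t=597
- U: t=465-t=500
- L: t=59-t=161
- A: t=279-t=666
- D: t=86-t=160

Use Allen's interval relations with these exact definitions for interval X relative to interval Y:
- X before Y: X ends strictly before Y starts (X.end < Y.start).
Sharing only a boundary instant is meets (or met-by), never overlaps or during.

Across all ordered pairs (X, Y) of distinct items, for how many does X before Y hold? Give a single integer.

Checking all 110 ordered pairs for relation 'before'; matching pairs in alphabetical order:
(D, A): D before A ✓
(D, C): D before C ✓
(D, E): D before E ✓
(D, F): D before F ✓
(D, H): D before H ✓
(D, J): D before J ✓
(D, Q): D before Q ✓
(D, U): D before U ✓
(L, A): L before A ✓
(L, C): L before C ✓
(L, E): L before E ✓
(L, F): L before F ✓
(L, H): L before H ✓
(L, J): L before J ✓
(L, Q): L before Q ✓
(L, U): L before U ✓
(Q, C): Q before C ✓
(Q, J): Q before J ✓
(S, C): S before C ✓
(S, E): S before E ✓
(S, H): S before H ✓
(S, J): S before J ✓
(S, Q): S before Q ✓
(S, U): S before U ✓
... plus 2 further pairs not listed.
Count: 26.

26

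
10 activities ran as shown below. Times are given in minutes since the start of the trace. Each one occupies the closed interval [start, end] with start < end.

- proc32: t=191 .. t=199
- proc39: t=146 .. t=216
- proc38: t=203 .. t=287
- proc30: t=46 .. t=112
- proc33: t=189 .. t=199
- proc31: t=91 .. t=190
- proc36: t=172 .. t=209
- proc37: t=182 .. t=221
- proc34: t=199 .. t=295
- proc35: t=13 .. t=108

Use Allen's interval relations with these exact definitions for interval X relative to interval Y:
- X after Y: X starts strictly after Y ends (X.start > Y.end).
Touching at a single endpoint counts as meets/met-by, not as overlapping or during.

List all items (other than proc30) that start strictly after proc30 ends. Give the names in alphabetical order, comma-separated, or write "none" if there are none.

Target proc30 = [t=46, t=112].
proc31 [t=91, t=190] → overlapped-by → no.
proc32 [t=191, t=199] → after → yes.
proc33 [t=189, t=199] → after → yes.
proc34 [t=199, t=295] → after → yes.
proc35 [t=13, t=108] → overlaps → no.
proc36 [t=172, t=209] → after → yes.
proc37 [t=182, t=221] → after → yes.
proc38 [t=203, t=287] → after → yes.
proc39 [t=146, t=216] → after → yes.
Result: proc32, proc33, proc34, proc36, proc37, proc38, proc39.

proc32, proc33, proc34, proc36, proc37, proc38, proc39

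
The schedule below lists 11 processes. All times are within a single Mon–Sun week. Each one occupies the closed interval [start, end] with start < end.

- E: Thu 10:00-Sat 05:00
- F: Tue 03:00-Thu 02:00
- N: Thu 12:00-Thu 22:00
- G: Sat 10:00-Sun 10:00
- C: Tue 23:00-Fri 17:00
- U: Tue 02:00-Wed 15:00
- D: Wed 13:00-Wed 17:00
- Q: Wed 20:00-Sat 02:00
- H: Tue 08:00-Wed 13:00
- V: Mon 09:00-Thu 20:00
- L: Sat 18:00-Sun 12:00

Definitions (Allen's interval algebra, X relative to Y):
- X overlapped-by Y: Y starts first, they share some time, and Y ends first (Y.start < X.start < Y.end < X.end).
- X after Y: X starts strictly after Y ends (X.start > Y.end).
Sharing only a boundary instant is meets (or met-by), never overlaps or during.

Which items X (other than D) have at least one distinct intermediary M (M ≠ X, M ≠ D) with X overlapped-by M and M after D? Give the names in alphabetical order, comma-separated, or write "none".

Target D = [Wed 13:00, Wed 17:00].
Intermediaries M with M after D: E, G, L, N, Q.
Via E — items with X overlapped-by E: none.
Via G — items with X overlapped-by G: L.
Via L — items with X overlapped-by L: none.
Via N — items with X overlapped-by N: none.
Via Q — items with X overlapped-by Q: E.
Union: E, L.

E, L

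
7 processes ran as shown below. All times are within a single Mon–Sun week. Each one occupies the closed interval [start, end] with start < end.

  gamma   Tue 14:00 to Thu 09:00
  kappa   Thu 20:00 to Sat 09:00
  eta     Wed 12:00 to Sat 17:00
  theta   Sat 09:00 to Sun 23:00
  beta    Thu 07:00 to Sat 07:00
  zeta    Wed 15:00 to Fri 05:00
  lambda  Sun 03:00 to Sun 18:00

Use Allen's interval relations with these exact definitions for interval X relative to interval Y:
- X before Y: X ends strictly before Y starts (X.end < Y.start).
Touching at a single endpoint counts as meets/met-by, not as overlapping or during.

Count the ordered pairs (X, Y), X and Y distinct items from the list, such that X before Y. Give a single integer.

9

Checking all 42 ordered pairs for relation 'before'; matching pairs in alphabetical order:
(beta, lambda): beta before lambda ✓
(beta, theta): beta before theta ✓
(eta, lambda): eta before lambda ✓
(gamma, kappa): gamma before kappa ✓
(gamma, lambda): gamma before lambda ✓
(gamma, theta): gamma before theta ✓
(kappa, lambda): kappa before lambda ✓
(zeta, lambda): zeta before lambda ✓
(zeta, theta): zeta before theta ✓
Count: 9.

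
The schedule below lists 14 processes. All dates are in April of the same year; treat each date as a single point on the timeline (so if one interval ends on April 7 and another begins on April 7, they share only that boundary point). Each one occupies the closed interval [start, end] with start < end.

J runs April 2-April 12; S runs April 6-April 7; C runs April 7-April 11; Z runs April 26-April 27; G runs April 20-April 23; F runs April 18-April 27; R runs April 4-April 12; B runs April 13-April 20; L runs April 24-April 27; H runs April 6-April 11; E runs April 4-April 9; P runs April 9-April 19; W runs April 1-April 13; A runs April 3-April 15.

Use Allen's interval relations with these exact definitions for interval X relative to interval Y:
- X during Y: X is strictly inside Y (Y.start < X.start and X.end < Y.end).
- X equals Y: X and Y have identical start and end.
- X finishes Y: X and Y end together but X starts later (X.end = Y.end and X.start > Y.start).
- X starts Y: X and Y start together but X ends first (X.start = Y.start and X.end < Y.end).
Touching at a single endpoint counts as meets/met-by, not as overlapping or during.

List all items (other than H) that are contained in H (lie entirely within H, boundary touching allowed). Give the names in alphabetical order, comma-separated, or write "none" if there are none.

C, S

Target H = [April 6, April 11].
A [April 3, April 15] → contains → no.
B [April 13, April 20] → after → no.
C [April 7, April 11] → finishes → yes.
E [April 4, April 9] → overlaps → no.
F [April 18, April 27] → after → no.
G [April 20, April 23] → after → no.
J [April 2, April 12] → contains → no.
L [April 24, April 27] → after → no.
P [April 9, April 19] → overlapped-by → no.
R [April 4, April 12] → contains → no.
S [April 6, April 7] → starts → yes.
W [April 1, April 13] → contains → no.
Z [April 26, April 27] → after → no.
Result: C, S.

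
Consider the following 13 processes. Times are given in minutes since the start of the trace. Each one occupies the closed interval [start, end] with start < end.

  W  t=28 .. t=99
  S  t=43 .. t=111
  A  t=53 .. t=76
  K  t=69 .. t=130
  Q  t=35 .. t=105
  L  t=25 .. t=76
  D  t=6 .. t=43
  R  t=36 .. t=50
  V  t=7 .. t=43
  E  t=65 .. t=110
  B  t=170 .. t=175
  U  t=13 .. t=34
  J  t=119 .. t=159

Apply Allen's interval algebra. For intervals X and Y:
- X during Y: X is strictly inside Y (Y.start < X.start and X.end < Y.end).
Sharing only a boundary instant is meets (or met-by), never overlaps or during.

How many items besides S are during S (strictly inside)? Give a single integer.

2

Target S = [t=43, t=111].
A [t=53, t=76] → during → counts.
B [t=170, t=175] → after → no.
D [t=6, t=43] → meets → no.
E [t=65, t=110] → during → counts.
J [t=119, t=159] → after → no.
K [t=69, t=130] → overlapped-by → no.
L [t=25, t=76] → overlaps → no.
Q [t=35, t=105] → overlaps → no.
R [t=36, t=50] → overlaps → no.
U [t=13, t=34] → before → no.
V [t=7, t=43] → meets → no.
W [t=28, t=99] → overlaps → no.
Total: 2.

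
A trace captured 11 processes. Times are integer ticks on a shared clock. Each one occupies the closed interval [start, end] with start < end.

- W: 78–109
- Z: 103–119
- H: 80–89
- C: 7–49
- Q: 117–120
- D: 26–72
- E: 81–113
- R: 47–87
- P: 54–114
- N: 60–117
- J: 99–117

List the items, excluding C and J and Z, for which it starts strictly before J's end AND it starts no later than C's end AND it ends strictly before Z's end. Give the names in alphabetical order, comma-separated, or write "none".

Conditions: its start is strictly before J's end (X.start < 117) AND its start is no later than C's end (X.start <= 49) AND its end is strictly before Z's end (X.end < 119).
D: start 26 < 117? ✓; start 26 <= 49? ✓; end 72 < 119? ✓ → yes.
E: start 81 < 117? ✓; start 81 <= 49? ✗; end 113 < 119? ✓ → no.
H: start 80 < 117? ✓; start 80 <= 49? ✗; end 89 < 119? ✓ → no.
N: start 60 < 117? ✓; start 60 <= 49? ✗; end 117 < 119? ✓ → no.
P: start 54 < 117? ✓; start 54 <= 49? ✗; end 114 < 119? ✓ → no.
Q: start 117 < 117? ✗; start 117 <= 49? ✗; end 120 < 119? ✗ → no.
R: start 47 < 117? ✓; start 47 <= 49? ✓; end 87 < 119? ✓ → yes.
W: start 78 < 117? ✓; start 78 <= 49? ✗; end 109 < 119? ✓ → no.
Result: D, R.

D, R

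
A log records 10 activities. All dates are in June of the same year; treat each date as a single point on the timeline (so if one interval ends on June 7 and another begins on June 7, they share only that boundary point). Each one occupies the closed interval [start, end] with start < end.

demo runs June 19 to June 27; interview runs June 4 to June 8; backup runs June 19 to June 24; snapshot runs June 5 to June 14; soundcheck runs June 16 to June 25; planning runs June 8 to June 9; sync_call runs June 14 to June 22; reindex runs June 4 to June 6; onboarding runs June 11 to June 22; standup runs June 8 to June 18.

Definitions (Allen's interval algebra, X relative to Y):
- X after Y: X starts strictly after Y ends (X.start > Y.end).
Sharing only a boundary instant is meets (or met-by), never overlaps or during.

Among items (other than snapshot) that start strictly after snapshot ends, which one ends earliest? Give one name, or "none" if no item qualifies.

backup

Target snapshot = [June 5, June 14].
backup [June 19, June 24] → after → candidate.
demo [June 19, June 27] → after → candidate.
interview [June 4, June 8] → overlaps → excluded.
onboarding [June 11, June 22] → overlapped-by → excluded.
planning [June 8, June 9] → during → excluded.
reindex [June 4, June 6] → overlaps → excluded.
soundcheck [June 16, June 25] → after → candidate.
standup [June 8, June 18] → overlapped-by → excluded.
sync_call [June 14, June 22] → met-by → excluded.
Among candidates, earliest end is June 24 → backup.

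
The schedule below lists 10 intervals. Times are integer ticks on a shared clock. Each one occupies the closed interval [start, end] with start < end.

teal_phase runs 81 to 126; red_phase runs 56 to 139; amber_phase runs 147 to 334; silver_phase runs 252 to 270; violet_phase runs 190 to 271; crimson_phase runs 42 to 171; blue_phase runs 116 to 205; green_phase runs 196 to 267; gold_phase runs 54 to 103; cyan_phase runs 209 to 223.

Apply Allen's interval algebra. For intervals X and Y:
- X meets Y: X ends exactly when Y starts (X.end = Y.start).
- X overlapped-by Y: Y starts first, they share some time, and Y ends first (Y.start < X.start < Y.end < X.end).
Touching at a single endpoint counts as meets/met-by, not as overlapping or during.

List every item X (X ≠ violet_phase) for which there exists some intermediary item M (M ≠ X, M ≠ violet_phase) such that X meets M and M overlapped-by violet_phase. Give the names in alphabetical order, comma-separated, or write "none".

none

Target violet_phase = [190, 271].
Intermediaries M with M overlapped-by violet_phase: none.
Union: none.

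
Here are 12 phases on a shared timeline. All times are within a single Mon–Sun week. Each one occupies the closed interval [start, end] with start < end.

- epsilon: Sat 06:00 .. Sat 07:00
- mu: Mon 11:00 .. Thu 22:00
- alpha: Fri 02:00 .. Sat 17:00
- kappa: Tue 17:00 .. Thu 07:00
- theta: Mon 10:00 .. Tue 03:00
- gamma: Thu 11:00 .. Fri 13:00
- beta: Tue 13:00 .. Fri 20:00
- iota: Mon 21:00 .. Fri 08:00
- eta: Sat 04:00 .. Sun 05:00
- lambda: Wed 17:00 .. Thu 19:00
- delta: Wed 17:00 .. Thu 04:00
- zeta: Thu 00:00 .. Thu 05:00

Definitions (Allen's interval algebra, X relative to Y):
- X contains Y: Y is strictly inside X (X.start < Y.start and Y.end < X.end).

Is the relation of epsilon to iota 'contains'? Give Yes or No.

No

epsilon = [Sat 06:00, Sat 07:00], iota = [Mon 21:00, Fri 08:00].
Actual relation of epsilon to iota: after.
Asked whether 'contains' holds → No.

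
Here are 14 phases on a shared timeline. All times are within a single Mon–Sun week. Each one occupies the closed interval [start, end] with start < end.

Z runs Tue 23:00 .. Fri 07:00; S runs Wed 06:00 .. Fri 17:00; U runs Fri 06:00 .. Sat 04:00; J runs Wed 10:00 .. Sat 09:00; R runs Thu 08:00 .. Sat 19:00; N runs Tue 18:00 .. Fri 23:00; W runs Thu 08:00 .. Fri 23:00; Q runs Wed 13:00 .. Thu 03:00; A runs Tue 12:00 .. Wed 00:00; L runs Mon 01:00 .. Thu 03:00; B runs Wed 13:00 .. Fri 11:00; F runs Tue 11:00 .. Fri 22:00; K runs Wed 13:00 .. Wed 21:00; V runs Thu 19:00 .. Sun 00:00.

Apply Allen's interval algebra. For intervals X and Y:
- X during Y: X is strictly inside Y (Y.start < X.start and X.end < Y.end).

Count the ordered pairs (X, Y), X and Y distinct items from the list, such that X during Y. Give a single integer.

25

Checking all 182 ordered pairs for relation 'during'; matching pairs in alphabetical order:
(A, F): A during F ✓
(A, L): A during L ✓
(B, F): B during F ✓
(B, J): B during J ✓
(B, N): B during N ✓
(B, S): B during S ✓
(K, F): K during F ✓
(K, J): K during J ✓
(K, L): K during L ✓
(K, N): K during N ✓
(K, S): K during S ✓
(K, Z): K during Z ✓
(Q, F): Q during F ✓
(Q, J): Q during J ✓
(Q, N): Q during N ✓
(Q, S): Q during S ✓
(Q, Z): Q during Z ✓
(S, F): S during F ✓
(S, N): S during N ✓
(U, J): U during J ✓
(U, R): U during R ✓
(U, V): U during V ✓
(W, J): W during J ✓
(Z, F): Z during F ✓
... plus 1 further pairs not listed.
Count: 25.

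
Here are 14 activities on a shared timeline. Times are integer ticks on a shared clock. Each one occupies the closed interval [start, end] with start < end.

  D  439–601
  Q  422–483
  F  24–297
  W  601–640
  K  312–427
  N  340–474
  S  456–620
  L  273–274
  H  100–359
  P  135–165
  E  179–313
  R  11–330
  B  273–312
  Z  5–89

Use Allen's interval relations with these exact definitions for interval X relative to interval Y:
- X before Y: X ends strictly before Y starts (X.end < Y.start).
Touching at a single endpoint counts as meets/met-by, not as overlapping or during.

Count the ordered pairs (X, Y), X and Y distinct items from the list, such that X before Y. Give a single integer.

56

Checking all 182 ordered pairs for relation 'before'; matching pairs in alphabetical order:
(B, D): B before D ✓
(B, N): B before N ✓
(B, Q): B before Q ✓
(B, S): B before S ✓
(B, W): B before W ✓
(E, D): E before D ✓
(E, N): E before N ✓
(E, Q): E before Q ✓
(E, S): E before S ✓
(E, W): E before W ✓
(F, D): F before D ✓
(F, K): F before K ✓
(F, N): F before N ✓
(F, Q): F before Q ✓
(F, S): F before S ✓
(F, W): F before W ✓
(H, D): H before D ✓
(H, Q): H before Q ✓
(H, S): H before S ✓
(H, W): H before W ✓
(K, D): K before D ✓
(K, S): K before S ✓
(K, W): K before W ✓
(L, D): L before D ✓
... plus 32 further pairs not listed.
Count: 56.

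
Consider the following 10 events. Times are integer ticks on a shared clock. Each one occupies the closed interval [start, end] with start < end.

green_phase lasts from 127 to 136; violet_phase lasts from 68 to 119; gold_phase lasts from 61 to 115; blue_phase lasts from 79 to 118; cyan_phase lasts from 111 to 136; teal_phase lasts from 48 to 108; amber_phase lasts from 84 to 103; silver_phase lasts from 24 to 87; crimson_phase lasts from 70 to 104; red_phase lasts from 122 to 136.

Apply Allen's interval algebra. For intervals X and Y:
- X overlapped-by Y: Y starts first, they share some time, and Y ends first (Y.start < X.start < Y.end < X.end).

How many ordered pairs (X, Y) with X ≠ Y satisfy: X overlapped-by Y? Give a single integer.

Checking all 90 ordered pairs for relation 'overlapped-by'; matching pairs in alphabetical order:
(amber_phase, silver_phase): amber_phase overlapped-by silver_phase ✓
(blue_phase, crimson_phase): blue_phase overlapped-by crimson_phase ✓
(blue_phase, gold_phase): blue_phase overlapped-by gold_phase ✓
(blue_phase, silver_phase): blue_phase overlapped-by silver_phase ✓
(blue_phase, teal_phase): blue_phase overlapped-by teal_phase ✓
(crimson_phase, silver_phase): crimson_phase overlapped-by silver_phase ✓
(cyan_phase, blue_phase): cyan_phase overlapped-by blue_phase ✓
(cyan_phase, gold_phase): cyan_phase overlapped-by gold_phase ✓
(cyan_phase, violet_phase): cyan_phase overlapped-by violet_phase ✓
(gold_phase, silver_phase): gold_phase overlapped-by silver_phase ✓
(gold_phase, teal_phase): gold_phase overlapped-by teal_phase ✓
(teal_phase, silver_phase): teal_phase overlapped-by silver_phase ✓
(violet_phase, gold_phase): violet_phase overlapped-by gold_phase ✓
(violet_phase, silver_phase): violet_phase overlapped-by silver_phase ✓
(violet_phase, teal_phase): violet_phase overlapped-by teal_phase ✓
Count: 15.

15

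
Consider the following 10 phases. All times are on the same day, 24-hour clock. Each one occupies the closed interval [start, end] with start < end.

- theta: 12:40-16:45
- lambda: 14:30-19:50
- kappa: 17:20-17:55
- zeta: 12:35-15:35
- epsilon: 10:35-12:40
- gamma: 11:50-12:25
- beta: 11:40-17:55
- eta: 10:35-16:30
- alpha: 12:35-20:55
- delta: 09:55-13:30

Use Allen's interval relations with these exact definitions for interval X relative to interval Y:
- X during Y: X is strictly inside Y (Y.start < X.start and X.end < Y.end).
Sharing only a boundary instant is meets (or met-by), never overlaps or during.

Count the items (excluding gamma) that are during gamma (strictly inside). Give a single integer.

0

Target gamma = [11:50, 12:25].
alpha [12:35, 20:55] → after → no.
beta [11:40, 17:55] → contains → no.
delta [09:55, 13:30] → contains → no.
epsilon [10:35, 12:40] → contains → no.
eta [10:35, 16:30] → contains → no.
kappa [17:20, 17:55] → after → no.
lambda [14:30, 19:50] → after → no.
theta [12:40, 16:45] → after → no.
zeta [12:35, 15:35] → after → no.
Total: 0.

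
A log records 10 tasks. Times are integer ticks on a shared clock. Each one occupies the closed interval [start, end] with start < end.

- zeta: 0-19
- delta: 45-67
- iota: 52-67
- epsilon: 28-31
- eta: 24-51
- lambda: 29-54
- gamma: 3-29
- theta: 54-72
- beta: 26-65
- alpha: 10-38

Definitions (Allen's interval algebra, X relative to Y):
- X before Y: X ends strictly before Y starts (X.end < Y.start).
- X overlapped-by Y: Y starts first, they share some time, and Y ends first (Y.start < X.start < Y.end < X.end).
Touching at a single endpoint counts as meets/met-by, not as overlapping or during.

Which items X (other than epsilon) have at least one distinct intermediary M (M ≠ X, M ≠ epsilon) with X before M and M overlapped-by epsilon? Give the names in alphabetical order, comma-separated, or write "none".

zeta

Target epsilon = [28, 31].
Intermediaries M with M overlapped-by epsilon: lambda.
Via lambda — items with X before lambda: zeta.
Union: zeta.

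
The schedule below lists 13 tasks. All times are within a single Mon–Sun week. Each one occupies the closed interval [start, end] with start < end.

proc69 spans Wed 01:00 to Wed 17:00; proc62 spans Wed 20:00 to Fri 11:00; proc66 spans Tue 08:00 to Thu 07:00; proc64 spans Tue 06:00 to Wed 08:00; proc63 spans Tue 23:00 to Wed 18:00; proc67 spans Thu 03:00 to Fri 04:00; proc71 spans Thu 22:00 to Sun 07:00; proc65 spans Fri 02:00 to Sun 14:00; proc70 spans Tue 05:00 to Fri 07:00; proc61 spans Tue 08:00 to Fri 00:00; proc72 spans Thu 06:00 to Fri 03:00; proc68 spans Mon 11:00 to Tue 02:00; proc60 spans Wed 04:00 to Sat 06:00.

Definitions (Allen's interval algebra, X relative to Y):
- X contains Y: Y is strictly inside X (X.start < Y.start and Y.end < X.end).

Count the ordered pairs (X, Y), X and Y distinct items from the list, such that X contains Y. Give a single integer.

18

Checking all 156 ordered pairs for relation 'contains'; matching pairs in alphabetical order:
(proc60, proc62): proc60 contains proc62 ✓
(proc60, proc67): proc60 contains proc67 ✓
(proc60, proc72): proc60 contains proc72 ✓
(proc61, proc63): proc61 contains proc63 ✓
(proc61, proc69): proc61 contains proc69 ✓
(proc62, proc67): proc62 contains proc67 ✓
(proc62, proc72): proc62 contains proc72 ✓
(proc63, proc69): proc63 contains proc69 ✓
(proc66, proc63): proc66 contains proc63 ✓
(proc66, proc69): proc66 contains proc69 ✓
(proc67, proc72): proc67 contains proc72 ✓
(proc70, proc61): proc70 contains proc61 ✓
(proc70, proc63): proc70 contains proc63 ✓
(proc70, proc64): proc70 contains proc64 ✓
(proc70, proc66): proc70 contains proc66 ✓
(proc70, proc67): proc70 contains proc67 ✓
(proc70, proc69): proc70 contains proc69 ✓
(proc70, proc72): proc70 contains proc72 ✓
Count: 18.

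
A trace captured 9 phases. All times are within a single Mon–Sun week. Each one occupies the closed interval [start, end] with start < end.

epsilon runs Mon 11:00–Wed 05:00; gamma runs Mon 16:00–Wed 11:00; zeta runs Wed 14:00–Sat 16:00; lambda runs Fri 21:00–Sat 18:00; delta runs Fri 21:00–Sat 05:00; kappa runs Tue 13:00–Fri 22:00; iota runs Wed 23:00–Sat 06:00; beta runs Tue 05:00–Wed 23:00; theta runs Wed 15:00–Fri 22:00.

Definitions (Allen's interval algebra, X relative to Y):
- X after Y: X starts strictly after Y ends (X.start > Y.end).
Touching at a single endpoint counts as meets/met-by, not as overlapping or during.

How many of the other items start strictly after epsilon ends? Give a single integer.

Target epsilon = [Mon 11:00, Wed 05:00].
beta [Tue 05:00, Wed 23:00] → overlapped-by → no.
delta [Fri 21:00, Sat 05:00] → after → counts.
gamma [Mon 16:00, Wed 11:00] → overlapped-by → no.
iota [Wed 23:00, Sat 06:00] → after → counts.
kappa [Tue 13:00, Fri 22:00] → overlapped-by → no.
lambda [Fri 21:00, Sat 18:00] → after → counts.
theta [Wed 15:00, Fri 22:00] → after → counts.
zeta [Wed 14:00, Sat 16:00] → after → counts.
Total: 5.

5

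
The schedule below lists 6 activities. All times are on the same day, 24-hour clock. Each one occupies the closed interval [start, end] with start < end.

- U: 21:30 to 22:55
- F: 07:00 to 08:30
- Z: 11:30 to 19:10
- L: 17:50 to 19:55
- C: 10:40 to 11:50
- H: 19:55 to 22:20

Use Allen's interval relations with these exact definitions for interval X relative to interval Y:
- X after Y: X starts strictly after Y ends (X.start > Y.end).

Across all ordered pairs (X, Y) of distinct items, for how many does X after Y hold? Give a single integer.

Checking all 30 ordered pairs for relation 'after'; matching pairs in alphabetical order:
(C, F): C after F ✓
(H, C): H after C ✓
(H, F): H after F ✓
(H, Z): H after Z ✓
(L, C): L after C ✓
(L, F): L after F ✓
(U, C): U after C ✓
(U, F): U after F ✓
(U, L): U after L ✓
(U, Z): U after Z ✓
(Z, F): Z after F ✓
Count: 11.

11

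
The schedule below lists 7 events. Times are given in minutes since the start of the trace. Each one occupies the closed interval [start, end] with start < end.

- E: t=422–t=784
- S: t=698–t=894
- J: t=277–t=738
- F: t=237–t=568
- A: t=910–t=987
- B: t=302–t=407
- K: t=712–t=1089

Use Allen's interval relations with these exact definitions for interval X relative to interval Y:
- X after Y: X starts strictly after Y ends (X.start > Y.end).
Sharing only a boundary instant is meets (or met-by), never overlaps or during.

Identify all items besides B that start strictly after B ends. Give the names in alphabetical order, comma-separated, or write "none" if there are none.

Target B = [t=302, t=407].
A [t=910, t=987] → after → yes.
E [t=422, t=784] → after → yes.
F [t=237, t=568] → contains → no.
J [t=277, t=738] → contains → no.
K [t=712, t=1089] → after → yes.
S [t=698, t=894] → after → yes.
Result: A, E, K, S.

A, E, K, S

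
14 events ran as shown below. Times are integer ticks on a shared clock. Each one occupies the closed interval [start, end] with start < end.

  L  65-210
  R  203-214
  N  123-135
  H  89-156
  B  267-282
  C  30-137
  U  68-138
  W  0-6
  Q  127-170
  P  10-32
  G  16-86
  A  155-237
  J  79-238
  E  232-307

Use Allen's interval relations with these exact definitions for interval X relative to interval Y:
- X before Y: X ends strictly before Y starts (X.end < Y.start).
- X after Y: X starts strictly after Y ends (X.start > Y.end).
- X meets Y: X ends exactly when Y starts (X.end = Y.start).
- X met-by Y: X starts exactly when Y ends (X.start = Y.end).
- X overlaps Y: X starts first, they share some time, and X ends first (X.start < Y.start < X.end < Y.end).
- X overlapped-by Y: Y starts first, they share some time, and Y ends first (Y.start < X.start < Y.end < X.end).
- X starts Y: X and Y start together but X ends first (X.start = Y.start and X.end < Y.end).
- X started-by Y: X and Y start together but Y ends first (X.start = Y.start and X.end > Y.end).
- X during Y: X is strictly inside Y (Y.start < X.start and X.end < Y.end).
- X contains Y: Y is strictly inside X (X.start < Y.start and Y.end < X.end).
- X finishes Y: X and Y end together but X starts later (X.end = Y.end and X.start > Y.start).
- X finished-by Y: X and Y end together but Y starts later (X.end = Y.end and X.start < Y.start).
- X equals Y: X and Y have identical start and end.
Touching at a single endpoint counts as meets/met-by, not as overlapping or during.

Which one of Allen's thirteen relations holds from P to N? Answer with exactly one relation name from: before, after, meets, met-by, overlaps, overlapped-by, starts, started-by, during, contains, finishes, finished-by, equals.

before

P = [10, 32]; N = [123, 135].
Compare endpoints: P.start < N.start, P.start < N.end, P.end < N.start, P.end < N.end.
That pattern is 'before'.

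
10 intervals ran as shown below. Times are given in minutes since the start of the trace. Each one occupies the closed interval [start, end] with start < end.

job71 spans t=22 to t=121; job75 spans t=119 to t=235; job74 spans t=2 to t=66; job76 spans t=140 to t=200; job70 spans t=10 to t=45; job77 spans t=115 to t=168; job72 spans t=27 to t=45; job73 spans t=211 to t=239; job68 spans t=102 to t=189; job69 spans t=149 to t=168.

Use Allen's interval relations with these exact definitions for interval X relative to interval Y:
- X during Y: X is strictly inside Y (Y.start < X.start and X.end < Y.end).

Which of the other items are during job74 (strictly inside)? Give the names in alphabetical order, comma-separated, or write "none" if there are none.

Target job74 = [t=2, t=66].
job68 [t=102, t=189] → after → no.
job69 [t=149, t=168] → after → no.
job70 [t=10, t=45] → during → yes.
job71 [t=22, t=121] → overlapped-by → no.
job72 [t=27, t=45] → during → yes.
job73 [t=211, t=239] → after → no.
job75 [t=119, t=235] → after → no.
job76 [t=140, t=200] → after → no.
job77 [t=115, t=168] → after → no.
Result: job70, job72.

job70, job72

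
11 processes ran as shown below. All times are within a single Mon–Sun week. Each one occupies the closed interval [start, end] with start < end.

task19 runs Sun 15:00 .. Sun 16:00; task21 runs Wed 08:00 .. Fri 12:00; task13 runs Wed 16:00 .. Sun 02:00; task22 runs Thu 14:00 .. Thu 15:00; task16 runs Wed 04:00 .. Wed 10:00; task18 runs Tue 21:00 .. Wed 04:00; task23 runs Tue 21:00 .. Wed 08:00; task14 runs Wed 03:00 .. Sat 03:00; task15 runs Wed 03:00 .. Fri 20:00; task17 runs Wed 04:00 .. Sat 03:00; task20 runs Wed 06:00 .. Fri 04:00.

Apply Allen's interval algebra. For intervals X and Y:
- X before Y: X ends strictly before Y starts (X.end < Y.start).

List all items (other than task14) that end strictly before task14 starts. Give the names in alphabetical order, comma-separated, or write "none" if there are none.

Target task14 = [Wed 03:00, Sat 03:00].
task13 [Wed 16:00, Sun 02:00] → overlapped-by → no.
task15 [Wed 03:00, Fri 20:00] → starts → no.
task16 [Wed 04:00, Wed 10:00] → during → no.
task17 [Wed 04:00, Sat 03:00] → finishes → no.
task18 [Tue 21:00, Wed 04:00] → overlaps → no.
task19 [Sun 15:00, Sun 16:00] → after → no.
task20 [Wed 06:00, Fri 04:00] → during → no.
task21 [Wed 08:00, Fri 12:00] → during → no.
task22 [Thu 14:00, Thu 15:00] → during → no.
task23 [Tue 21:00, Wed 08:00] → overlaps → no.
Result: none.

none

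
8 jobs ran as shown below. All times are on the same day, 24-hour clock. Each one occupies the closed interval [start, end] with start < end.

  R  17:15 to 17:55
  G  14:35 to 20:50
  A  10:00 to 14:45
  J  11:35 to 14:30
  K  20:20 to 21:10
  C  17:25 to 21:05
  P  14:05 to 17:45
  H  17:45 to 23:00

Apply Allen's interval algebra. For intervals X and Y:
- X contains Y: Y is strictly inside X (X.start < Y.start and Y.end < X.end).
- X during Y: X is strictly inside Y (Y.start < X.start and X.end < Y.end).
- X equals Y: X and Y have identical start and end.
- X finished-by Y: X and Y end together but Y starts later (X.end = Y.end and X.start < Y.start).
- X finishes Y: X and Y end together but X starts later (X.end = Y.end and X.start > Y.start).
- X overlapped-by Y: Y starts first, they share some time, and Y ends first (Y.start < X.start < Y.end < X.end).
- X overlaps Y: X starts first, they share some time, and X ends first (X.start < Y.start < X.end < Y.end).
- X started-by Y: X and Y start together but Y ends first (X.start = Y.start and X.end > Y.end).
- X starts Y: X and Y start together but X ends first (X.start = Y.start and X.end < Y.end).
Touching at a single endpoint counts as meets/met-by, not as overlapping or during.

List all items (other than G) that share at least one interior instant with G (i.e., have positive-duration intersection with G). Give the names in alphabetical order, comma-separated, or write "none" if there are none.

A, C, H, K, P, R

Target G = [14:35, 20:50].
A [10:00, 14:45] → overlaps → yes.
C [17:25, 21:05] → overlapped-by → yes.
H [17:45, 23:00] → overlapped-by → yes.
J [11:35, 14:30] → before → no.
K [20:20, 21:10] → overlapped-by → yes.
P [14:05, 17:45] → overlaps → yes.
R [17:15, 17:55] → during → yes.
Result: A, C, H, K, P, R.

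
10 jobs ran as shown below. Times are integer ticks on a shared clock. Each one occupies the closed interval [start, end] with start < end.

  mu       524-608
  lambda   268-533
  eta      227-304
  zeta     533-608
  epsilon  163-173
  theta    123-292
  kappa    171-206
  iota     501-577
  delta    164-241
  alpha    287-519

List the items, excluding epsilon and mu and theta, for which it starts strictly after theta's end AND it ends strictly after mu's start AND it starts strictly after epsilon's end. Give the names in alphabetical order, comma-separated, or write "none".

Conditions: its start is strictly after theta's end (X.start > 292) AND its end is strictly after mu's start (X.end > 524) AND its start is strictly after epsilon's end (X.start > 173).
alpha: start 287 > 292? ✗; end 519 > 524? ✗; start 287 > 173? ✓ → no.
delta: start 164 > 292? ✗; end 241 > 524? ✗; start 164 > 173? ✗ → no.
eta: start 227 > 292? ✗; end 304 > 524? ✗; start 227 > 173? ✓ → no.
iota: start 501 > 292? ✓; end 577 > 524? ✓; start 501 > 173? ✓ → yes.
kappa: start 171 > 292? ✗; end 206 > 524? ✗; start 171 > 173? ✗ → no.
lambda: start 268 > 292? ✗; end 533 > 524? ✓; start 268 > 173? ✓ → no.
zeta: start 533 > 292? ✓; end 608 > 524? ✓; start 533 > 173? ✓ → yes.
Result: iota, zeta.

iota, zeta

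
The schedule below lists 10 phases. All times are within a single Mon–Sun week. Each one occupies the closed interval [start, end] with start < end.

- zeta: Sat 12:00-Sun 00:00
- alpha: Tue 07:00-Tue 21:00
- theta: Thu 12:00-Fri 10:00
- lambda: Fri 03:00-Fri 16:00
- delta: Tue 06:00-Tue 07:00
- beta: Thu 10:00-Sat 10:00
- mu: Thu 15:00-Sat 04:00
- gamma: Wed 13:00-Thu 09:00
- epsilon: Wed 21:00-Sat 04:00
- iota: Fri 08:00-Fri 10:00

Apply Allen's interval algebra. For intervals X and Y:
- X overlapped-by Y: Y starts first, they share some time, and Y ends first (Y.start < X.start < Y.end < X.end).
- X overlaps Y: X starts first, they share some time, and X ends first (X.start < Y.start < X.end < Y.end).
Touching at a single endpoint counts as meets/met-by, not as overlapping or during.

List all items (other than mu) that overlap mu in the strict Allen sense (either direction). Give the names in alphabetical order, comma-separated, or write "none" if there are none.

theta

Target mu = [Thu 15:00, Sat 04:00].
alpha [Tue 07:00, Tue 21:00] → before → no.
beta [Thu 10:00, Sat 10:00] → contains → no.
delta [Tue 06:00, Tue 07:00] → before → no.
epsilon [Wed 21:00, Sat 04:00] → finished-by → no.
gamma [Wed 13:00, Thu 09:00] → before → no.
iota [Fri 08:00, Fri 10:00] → during → no.
lambda [Fri 03:00, Fri 16:00] → during → no.
theta [Thu 12:00, Fri 10:00] → overlaps → yes.
zeta [Sat 12:00, Sun 00:00] → after → no.
Result: theta.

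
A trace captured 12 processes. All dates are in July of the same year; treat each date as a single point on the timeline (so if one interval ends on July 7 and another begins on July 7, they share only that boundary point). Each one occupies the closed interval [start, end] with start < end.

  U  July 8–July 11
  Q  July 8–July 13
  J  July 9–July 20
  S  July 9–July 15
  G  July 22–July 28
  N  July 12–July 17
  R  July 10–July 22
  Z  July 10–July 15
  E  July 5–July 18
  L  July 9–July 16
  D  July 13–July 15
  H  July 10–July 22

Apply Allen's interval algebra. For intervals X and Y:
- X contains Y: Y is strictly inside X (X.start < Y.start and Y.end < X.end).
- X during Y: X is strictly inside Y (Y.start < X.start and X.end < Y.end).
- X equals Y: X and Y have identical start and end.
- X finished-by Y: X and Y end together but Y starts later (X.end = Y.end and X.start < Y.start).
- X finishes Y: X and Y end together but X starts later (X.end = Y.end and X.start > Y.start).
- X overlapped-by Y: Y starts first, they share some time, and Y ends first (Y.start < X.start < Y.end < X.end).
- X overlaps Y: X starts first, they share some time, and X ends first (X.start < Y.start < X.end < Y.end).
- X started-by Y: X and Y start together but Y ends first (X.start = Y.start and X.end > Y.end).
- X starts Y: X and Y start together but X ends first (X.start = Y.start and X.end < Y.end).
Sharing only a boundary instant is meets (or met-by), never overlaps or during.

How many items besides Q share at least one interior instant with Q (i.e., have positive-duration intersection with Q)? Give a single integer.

Target Q = [July 8, July 13].
D [July 13, July 15] → met-by → no.
E [July 5, July 18] → contains → counts.
G [July 22, July 28] → after → no.
H [July 10, July 22] → overlapped-by → counts.
J [July 9, July 20] → overlapped-by → counts.
L [July 9, July 16] → overlapped-by → counts.
N [July 12, July 17] → overlapped-by → counts.
R [July 10, July 22] → overlapped-by → counts.
S [July 9, July 15] → overlapped-by → counts.
U [July 8, July 11] → starts → counts.
Z [July 10, July 15] → overlapped-by → counts.
Total: 9.

9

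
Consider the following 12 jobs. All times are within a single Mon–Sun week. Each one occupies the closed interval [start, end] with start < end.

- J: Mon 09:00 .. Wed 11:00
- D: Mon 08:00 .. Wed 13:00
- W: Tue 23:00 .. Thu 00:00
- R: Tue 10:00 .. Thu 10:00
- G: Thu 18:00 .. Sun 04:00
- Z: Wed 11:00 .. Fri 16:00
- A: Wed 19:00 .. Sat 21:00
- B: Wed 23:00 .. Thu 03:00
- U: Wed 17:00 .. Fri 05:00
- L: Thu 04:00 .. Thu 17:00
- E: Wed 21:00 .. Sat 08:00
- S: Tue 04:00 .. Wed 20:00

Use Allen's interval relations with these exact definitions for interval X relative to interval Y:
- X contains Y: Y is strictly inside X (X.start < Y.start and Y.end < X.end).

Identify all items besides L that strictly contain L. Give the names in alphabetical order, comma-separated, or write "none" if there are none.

Target L = [Thu 04:00, Thu 17:00].
A [Wed 19:00, Sat 21:00] → contains → yes.
B [Wed 23:00, Thu 03:00] → before → no.
D [Mon 08:00, Wed 13:00] → before → no.
E [Wed 21:00, Sat 08:00] → contains → yes.
G [Thu 18:00, Sun 04:00] → after → no.
J [Mon 09:00, Wed 11:00] → before → no.
R [Tue 10:00, Thu 10:00] → overlaps → no.
S [Tue 04:00, Wed 20:00] → before → no.
U [Wed 17:00, Fri 05:00] → contains → yes.
W [Tue 23:00, Thu 00:00] → before → no.
Z [Wed 11:00, Fri 16:00] → contains → yes.
Result: A, E, U, Z.

A, E, U, Z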